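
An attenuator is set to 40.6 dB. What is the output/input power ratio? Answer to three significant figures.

Power ratio = 10^(dB/10).
10^(-40.6/10) = 10^(-4.060) = 0.0000871.

0.0000871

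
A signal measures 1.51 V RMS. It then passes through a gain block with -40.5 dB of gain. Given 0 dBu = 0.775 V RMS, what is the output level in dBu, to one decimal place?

-34.7 dBu

Input level: 20·log₁₀(1.51/0.775) = 5.79 dBu.
Output: 5.79 − 40.5 = -34.7 dBu.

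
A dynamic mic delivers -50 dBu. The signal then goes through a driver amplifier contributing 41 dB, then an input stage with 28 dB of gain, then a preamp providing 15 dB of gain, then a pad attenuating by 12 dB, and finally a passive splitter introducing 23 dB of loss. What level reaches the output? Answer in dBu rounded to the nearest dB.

Gain stages sum in dB:
-50 + 41 + 28 + 15 − 12 − 23 = -1 dBu.

-1 dBu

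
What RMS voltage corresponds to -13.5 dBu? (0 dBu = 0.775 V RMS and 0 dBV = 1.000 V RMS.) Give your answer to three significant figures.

V = 0.775 V × 10^(-13.5/20).
= 0.775 × 0.2113 = 0.164 V.

0.164 V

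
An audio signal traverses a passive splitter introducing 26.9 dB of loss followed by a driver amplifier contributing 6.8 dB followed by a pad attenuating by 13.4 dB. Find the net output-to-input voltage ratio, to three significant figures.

Net gain = (−26.9) + 6.8 + (−13.4) = -33.5 dB.
Voltage ratio = 10^(-33.5/20) = 0.0211.

0.0211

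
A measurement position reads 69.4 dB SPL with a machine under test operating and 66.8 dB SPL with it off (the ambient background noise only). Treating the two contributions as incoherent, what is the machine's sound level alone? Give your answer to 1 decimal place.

65.9 dB SPL

Remove the background by subtracting linear intensities:
L_src = 10·log₁₀(10^(69.4/10) − 10^(66.8/10)) = 10·log₁₀(3923000) = 65.9 dB SPL.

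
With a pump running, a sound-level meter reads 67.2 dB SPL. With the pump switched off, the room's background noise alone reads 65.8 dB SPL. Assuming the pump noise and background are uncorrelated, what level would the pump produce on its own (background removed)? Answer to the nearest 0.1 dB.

61.6 dB SPL

Subtract intensities: L_src = 10·log₁₀(10^(L_total/10) − 10^(L_bg/10)).
L_src = 10·log₁₀(10^(67.2/10) − 10^(65.8/10)) = 10·log₁₀(1446000) = 61.6 dB SPL.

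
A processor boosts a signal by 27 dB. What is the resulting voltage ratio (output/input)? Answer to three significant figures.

Voltage ratio = 10^(dB/20).
10^(27/20) = 10^(1.350) = 22.4.

22.4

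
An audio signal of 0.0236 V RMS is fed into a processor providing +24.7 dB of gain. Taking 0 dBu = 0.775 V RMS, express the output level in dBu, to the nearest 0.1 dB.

-5.6 dBu

Input level: 20·log₁₀(0.0236/0.775) = -30.33 dBu.
Output: -30.33 + 24.7 = -5.6 dBu.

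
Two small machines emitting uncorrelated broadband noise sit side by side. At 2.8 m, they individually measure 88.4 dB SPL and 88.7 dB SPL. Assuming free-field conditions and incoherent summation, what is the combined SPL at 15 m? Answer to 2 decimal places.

76.98 dB SPL

Combined at 2.8 m: 10·log₁₀(10^(88.4/10)+10^(88.7/10)) = 91.563 dB SPL.
Then apply −20·log₁₀(15/2.8) = -14.579 dB → 76.98 dB SPL.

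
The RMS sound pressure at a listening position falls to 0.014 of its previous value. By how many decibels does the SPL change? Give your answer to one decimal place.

-37.1 dB

SPL change from a pressure ratio uses the 20·log₁₀ form:
20·log₁₀(0.014) = -37.1 dB.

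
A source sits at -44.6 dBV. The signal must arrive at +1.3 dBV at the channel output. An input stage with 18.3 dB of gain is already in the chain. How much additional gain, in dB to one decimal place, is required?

27.6 dB

The required make-up gain is the shortfall in the dB sum.
G = +1.3 − (-44.6) − 18.3 = 27.6 dB.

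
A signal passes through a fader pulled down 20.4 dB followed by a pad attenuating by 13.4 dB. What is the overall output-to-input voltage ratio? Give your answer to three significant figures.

Net gain = (−20.4) + (−13.4) = -33.8 dB.
Voltage ratio = 10^(-33.8/20) = 0.0204.

0.0204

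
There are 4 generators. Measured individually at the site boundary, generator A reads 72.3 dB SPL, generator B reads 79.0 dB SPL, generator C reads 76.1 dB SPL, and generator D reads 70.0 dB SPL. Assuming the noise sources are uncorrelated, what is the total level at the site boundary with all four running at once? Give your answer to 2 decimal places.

Add the sources as powers (linear), then convert back to dB:
L_total = 10·log₁₀(10^(72.3/10) + 10^(79.0/10) + 10^(76.1/10) + 10^(70.0/10)) = 10·log₁₀(147200000) = 81.68 dB SPL.

81.68 dB SPL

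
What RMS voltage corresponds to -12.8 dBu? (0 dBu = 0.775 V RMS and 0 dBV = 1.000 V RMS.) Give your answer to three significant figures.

0.178 V

V = 0.775 V × 10^(-12.8/20).
= 0.775 × 0.2291 = 0.178 V.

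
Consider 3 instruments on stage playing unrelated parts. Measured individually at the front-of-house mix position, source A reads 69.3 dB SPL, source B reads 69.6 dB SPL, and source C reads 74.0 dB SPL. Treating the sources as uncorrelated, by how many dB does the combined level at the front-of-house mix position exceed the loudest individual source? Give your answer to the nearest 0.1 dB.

Incoherent sources sum as intensities:
L_total = 10·log₁₀(10^(69.3/10) + 10^(69.6/10) + 10^(74.0/10)) = 76.31 dB SPL.
Excess over the loudest (74.0 dB): 76.31 − 74.0 = 2.3 dB.

2.3 dB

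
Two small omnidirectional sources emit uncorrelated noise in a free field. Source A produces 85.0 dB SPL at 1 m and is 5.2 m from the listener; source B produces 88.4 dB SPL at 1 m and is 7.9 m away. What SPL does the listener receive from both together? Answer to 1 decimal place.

73.6 dB SPL

At the listener: L_A = 85.0 − 20·log₁₀(5.2) = 70.68 dB; L_B = 88.4 − 20·log₁₀(7.9) = 70.45 dB.
Combined: 10·log₁₀(10^(70.68/10)+10^(70.45/10)) = 73.6 dB SPL.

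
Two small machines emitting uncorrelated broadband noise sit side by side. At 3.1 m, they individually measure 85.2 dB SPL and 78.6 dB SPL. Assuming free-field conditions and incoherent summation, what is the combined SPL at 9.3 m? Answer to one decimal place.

Combined at 3.1 m: 10·log₁₀(10^(85.2/10)+10^(78.6/10)) = 86.06 dB SPL.
Then apply −20·log₁₀(9.3/3.1) = -9.54 dB → 76.5 dB SPL.

76.5 dB SPL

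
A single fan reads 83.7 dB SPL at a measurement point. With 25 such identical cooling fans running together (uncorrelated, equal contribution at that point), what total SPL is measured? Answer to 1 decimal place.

97.7 dB SPL

25 equal incoherent sources raise the level by 10·log₁₀(25) = 13.98 dB.
L_total = 83.7 + 13.98 = 97.7 dB SPL.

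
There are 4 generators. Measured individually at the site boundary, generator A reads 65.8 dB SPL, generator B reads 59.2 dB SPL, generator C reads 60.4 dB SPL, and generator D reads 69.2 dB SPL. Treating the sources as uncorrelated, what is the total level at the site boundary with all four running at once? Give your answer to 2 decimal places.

71.48 dB SPL

Uncorrelated sources add in intensity (power), not in dB.
L_total = 10·log₁₀(10^(65.8/10) + 10^(59.2/10) + 10^(60.4/10) + 10^(69.2/10)) = 10·log₁₀(14050000) = 71.48 dB SPL.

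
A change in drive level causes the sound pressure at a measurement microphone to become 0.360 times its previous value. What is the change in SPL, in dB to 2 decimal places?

SPL change from a pressure ratio uses the 20·log₁₀ form:
20·log₁₀(0.360) = -8.87 dB.

-8.87 dB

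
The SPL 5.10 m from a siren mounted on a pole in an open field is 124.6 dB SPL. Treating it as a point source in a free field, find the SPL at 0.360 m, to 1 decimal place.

Inverse-square spreading gives ΔL = −20·log₁₀(d₂/d₁).
ΔL = −20·log₁₀(0.360/5.10) = 23.03 dB, so L₂ = 124.6 + (23.03) = 147.6 dB SPL.

147.6 dB SPL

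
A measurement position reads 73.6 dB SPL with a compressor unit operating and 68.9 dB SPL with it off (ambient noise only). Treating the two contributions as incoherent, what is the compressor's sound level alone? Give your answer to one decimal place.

Remove the background by subtracting linear intensities:
L_src = 10·log₁₀(10^(73.6/10) − 10^(68.9/10)) = 10·log₁₀(15150000) = 71.8 dB SPL.

71.8 dB SPL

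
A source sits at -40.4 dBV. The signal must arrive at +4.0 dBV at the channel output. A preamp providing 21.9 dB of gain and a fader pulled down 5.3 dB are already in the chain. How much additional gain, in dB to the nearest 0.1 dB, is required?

27.8 dB

The required make-up gain is the shortfall in the dB sum.
G = +4.0 − (-40.4) − 21.9 + 5.3 = 27.8 dB.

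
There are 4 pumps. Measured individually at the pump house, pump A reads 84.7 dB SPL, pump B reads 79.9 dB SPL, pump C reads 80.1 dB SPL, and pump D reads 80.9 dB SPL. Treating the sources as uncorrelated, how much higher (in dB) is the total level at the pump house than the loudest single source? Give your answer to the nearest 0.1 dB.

3.2 dB

Add the sources as powers (linear), then convert back to dB:
L_total = 10·log₁₀(10^(84.7/10) + 10^(79.9/10) + 10^(80.1/10) + 10^(80.9/10)) = 87.91 dB SPL.
Excess over the loudest (84.7 dB): 87.91 − 84.7 = 3.2 dB.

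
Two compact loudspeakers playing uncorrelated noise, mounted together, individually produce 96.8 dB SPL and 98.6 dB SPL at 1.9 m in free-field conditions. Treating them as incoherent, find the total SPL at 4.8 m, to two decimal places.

Combined at 1.9 m: 10·log₁₀(10^(96.8/10)+10^(98.6/10)) = 100.803 dB SPL.
Then apply −20·log₁₀(4.8/1.9) = -8.050 dB → 92.75 dB SPL.

92.75 dB SPL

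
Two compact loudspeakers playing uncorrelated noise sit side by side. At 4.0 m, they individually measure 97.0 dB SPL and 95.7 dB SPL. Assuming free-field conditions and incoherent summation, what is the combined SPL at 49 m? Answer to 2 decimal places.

Combined at 4.0 m: 10·log₁₀(10^(97.0/10)+10^(95.7/10)) = 99.409 dB SPL.
Then apply −20·log₁₀(49/4.0) = -21.763 dB → 77.65 dB SPL.

77.65 dB SPL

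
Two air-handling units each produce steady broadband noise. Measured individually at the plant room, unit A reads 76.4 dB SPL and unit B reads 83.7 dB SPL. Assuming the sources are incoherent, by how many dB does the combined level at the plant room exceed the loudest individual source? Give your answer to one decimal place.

Add the sources as powers (linear), then convert back to dB:
L_total = 10·log₁₀(10^(76.4/10) + 10^(83.7/10)) = 84.44 dB SPL.
Excess over the loudest (83.7 dB): 84.44 − 83.7 = 0.7 dB.

0.7 dB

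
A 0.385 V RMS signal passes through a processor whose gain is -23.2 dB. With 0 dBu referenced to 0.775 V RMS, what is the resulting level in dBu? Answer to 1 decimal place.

-29.3 dBu

Input level: 20·log₁₀(0.385/0.775) = -6.08 dBu.
Output: -6.08 − 23.2 = -29.3 dBu.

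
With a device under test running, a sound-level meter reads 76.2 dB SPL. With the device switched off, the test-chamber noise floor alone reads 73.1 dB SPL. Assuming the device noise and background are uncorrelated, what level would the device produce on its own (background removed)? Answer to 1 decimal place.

Background correction is a power subtraction:
L_src = 10·log₁₀(10^(76.2/10) − 10^(73.1/10)) = 10·log₁₀(21270000) = 73.3 dB SPL.

73.3 dB SPL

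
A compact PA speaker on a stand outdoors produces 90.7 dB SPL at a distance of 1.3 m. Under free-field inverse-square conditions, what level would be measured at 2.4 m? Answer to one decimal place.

85.4 dB SPL

Inverse-square spreading gives ΔL = −20·log₁₀(d₂/d₁).
ΔL = −20·log₁₀(2.4/1.3) = -5.33 dB, so L₂ = 90.7 + (-5.33) = 85.4 dB SPL.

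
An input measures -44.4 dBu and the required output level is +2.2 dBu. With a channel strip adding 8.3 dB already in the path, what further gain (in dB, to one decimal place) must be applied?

38.3 dB

The required make-up gain is the shortfall in the dB sum.
G = +2.2 − (-44.4) − 8.3 = 38.3 dB.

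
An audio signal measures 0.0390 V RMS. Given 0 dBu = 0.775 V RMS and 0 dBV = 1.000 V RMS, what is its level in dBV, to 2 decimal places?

dBV = 20·log₁₀(V / 1.000 V).
20·log₁₀(0.0390/1.000) = -28.18 dBV.

-28.18 dBV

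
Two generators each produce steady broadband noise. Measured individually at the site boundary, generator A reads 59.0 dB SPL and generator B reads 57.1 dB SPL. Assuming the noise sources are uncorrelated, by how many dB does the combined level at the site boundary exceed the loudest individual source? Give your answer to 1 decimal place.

2.2 dB

Add the sources as powers (linear), then convert back to dB:
L_total = 10·log₁₀(10^(59.0/10) + 10^(57.1/10)) = 61.16 dB SPL.
Excess over the loudest (59.0 dB): 61.16 − 59.0 = 2.2 dB.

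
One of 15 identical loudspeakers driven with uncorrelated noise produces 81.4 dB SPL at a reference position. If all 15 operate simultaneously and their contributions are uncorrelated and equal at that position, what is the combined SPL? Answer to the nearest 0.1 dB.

93.2 dB SPL

15 equal incoherent sources raise the level by 10·log₁₀(15) = 11.76 dB.
L_total = 81.4 + 11.76 = 93.2 dB SPL.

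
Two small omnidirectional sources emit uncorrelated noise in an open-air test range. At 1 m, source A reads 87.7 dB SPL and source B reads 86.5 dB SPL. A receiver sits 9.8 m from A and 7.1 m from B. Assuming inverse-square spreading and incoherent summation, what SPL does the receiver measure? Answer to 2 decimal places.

At the listener: L_A = 87.7 − 20·log₁₀(9.8) = 67.875 dB; L_B = 86.5 − 20·log₁₀(7.1) = 69.475 dB.
Combined: 10·log₁₀(10^(67.875/10)+10^(69.475/10)) = 71.76 dB SPL.

71.76 dB SPL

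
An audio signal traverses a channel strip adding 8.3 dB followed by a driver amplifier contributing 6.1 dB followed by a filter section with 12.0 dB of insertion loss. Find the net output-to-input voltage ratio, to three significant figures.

Net gain = 8.3 + 6.1 + (−12.0) = 2.4 dB.
Voltage ratio = 10^(2.4/20) = 1.32.

1.32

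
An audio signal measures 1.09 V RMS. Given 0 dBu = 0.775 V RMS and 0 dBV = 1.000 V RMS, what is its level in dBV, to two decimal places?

dBV = 20·log₁₀(V / 1.000 V).
20·log₁₀(1.09/1.000) = +0.75 dBV.

+0.75 dBV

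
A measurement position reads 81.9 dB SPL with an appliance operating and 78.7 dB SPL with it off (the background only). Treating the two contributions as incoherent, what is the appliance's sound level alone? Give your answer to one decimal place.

Remove the background by subtracting linear intensities:
L_src = 10·log₁₀(10^(81.9/10) − 10^(78.7/10)) = 10·log₁₀(80750000) = 79.1 dB SPL.

79.1 dB SPL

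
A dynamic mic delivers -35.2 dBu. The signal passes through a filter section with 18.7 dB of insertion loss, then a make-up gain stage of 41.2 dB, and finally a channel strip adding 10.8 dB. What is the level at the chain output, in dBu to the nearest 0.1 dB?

-1.9 dBu

In dB, series stages simply add:
-35.2 − 18.7 + 41.2 + 10.8 = -1.9 dBu.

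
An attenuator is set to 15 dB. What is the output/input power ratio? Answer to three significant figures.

0.0316

Power ratio = 10^(dB/10).
10^(-15/10) = 10^(-1.500) = 0.0316.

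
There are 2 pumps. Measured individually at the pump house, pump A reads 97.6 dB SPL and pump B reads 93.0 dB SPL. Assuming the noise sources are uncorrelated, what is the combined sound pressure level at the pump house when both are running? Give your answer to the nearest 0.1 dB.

98.9 dB SPL

Add the sources as powers (linear), then convert back to dB:
L_total = 10·log₁₀(10^(97.6/10) + 10^(93.0/10)) = 10·log₁₀(7750000000) = 98.9 dB SPL.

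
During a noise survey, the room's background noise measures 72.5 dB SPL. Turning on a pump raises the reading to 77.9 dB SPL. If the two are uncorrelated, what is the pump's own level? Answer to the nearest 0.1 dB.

Remove the background by subtracting linear intensities:
L_src = 10·log₁₀(10^(77.9/10) − 10^(72.5/10)) = 10·log₁₀(43880000) = 76.4 dB SPL.

76.4 dB SPL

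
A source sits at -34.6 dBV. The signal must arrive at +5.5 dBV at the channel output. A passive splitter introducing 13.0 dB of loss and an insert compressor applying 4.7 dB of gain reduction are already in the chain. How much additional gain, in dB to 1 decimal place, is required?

The required make-up gain is the shortfall in the dB sum.
G = +5.5 − (-34.6) + 13.0 + 4.7 = 57.8 dB.

57.8 dB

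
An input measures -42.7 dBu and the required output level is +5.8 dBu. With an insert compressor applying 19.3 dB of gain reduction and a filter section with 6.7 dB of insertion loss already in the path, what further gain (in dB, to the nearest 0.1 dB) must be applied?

The required make-up gain is the shortfall in the dB sum.
G = +5.8 − (-42.7) + 19.3 + 6.7 = 74.5 dB.

74.5 dB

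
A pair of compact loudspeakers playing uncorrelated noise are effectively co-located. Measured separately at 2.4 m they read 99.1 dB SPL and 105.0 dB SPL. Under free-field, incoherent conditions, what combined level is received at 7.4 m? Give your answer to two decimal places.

96.21 dB SPL

Combined at 2.4 m: 10·log₁₀(10^(99.1/10)+10^(105.0/10)) = 105.993 dB SPL.
Then apply −20·log₁₀(7.4/2.4) = -9.780 dB → 96.21 dB SPL.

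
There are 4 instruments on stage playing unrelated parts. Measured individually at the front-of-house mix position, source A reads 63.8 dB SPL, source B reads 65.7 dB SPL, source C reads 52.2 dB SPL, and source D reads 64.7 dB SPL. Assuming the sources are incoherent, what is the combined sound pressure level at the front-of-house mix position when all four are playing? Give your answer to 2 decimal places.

69.65 dB SPL

Add the sources as powers (linear), then convert back to dB:
L_total = 10·log₁₀(10^(63.8/10) + 10^(65.7/10) + 10^(52.2/10) + 10^(64.7/10)) = 10·log₁₀(9231000) = 69.65 dB SPL.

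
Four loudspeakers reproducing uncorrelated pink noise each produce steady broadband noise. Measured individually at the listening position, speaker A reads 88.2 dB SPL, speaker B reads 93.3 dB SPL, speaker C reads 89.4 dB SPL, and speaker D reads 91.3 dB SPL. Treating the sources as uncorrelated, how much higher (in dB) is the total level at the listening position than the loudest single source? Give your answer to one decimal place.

3.7 dB

Uncorrelated sources add in intensity (power), not in dB.
L_total = 10·log₁₀(10^(88.2/10) + 10^(93.3/10) + 10^(89.4/10) + 10^(91.3/10)) = 97.01 dB SPL.
Excess over the loudest (93.3 dB): 97.01 − 93.3 = 3.7 dB.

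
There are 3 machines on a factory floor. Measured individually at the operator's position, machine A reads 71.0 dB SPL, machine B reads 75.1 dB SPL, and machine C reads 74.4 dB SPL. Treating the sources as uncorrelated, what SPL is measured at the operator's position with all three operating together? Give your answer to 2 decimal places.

Uncorrelated sources add in intensity (power), not in dB.
L_total = 10·log₁₀(10^(71.0/10) + 10^(75.1/10) + 10^(74.4/10)) = 10·log₁₀(72490000) = 78.60 dB SPL.

78.60 dB SPL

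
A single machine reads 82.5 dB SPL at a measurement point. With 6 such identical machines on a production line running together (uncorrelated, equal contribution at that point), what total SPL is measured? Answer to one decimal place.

6 equal incoherent sources raise the level by 10·log₁₀(6) = 7.78 dB.
L_total = 82.5 + 7.78 = 90.3 dB SPL.

90.3 dB SPL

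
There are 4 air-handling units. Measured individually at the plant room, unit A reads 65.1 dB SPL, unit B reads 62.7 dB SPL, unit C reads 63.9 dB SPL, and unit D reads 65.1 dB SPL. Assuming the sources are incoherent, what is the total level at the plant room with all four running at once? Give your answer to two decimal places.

70.33 dB SPL

Incoherent sources sum as intensities:
L_total = 10·log₁₀(10^(65.1/10) + 10^(62.7/10) + 10^(63.9/10) + 10^(65.1/10)) = 10·log₁₀(10790000) = 70.33 dB SPL.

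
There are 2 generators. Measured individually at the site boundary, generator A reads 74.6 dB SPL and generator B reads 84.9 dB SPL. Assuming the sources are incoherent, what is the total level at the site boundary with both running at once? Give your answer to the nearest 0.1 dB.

Add the sources as powers (linear), then convert back to dB:
L_total = 10·log₁₀(10^(74.6/10) + 10^(84.9/10)) = 10·log₁₀(337900000) = 85.3 dB SPL.

85.3 dB SPL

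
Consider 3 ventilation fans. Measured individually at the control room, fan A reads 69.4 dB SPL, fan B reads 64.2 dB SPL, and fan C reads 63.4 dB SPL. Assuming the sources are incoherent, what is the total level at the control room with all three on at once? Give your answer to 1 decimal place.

71.3 dB SPL

Add the sources as powers (linear), then convert back to dB:
L_total = 10·log₁₀(10^(69.4/10) + 10^(64.2/10) + 10^(63.4/10)) = 10·log₁₀(13530000) = 71.3 dB SPL.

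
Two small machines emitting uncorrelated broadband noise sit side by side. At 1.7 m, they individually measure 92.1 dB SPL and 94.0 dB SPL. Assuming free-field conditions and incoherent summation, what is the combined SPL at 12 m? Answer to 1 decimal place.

79.2 dB SPL

Combined at 1.7 m: 10·log₁₀(10^(92.1/10)+10^(94.0/10)) = 96.16 dB SPL.
Then apply −20·log₁₀(12/1.7) = -16.97 dB → 79.2 dB SPL.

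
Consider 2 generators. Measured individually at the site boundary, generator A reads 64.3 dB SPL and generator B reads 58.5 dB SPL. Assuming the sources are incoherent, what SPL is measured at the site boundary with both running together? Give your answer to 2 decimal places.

65.31 dB SPL

Add the sources as powers (linear), then convert back to dB:
L_total = 10·log₁₀(10^(64.3/10) + 10^(58.5/10)) = 10·log₁₀(3399000) = 65.31 dB SPL.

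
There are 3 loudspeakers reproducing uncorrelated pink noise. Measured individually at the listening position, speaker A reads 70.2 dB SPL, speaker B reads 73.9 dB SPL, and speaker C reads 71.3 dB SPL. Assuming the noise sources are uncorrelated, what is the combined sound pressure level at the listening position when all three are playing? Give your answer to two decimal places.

76.86 dB SPL

Add the sources as powers (linear), then convert back to dB:
L_total = 10·log₁₀(10^(70.2/10) + 10^(73.9/10) + 10^(71.3/10)) = 10·log₁₀(48510000) = 76.86 dB SPL.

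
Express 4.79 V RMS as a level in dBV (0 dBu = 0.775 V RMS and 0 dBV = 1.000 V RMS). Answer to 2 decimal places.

dBV = 20·log₁₀(V / 1.000 V).
20·log₁₀(4.79/1.000) = +13.61 dBV.

+13.61 dBV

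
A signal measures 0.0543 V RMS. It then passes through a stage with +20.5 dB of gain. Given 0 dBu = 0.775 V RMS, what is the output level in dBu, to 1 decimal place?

-2.6 dBu

Input level: 20·log₁₀(0.0543/0.775) = -23.09 dBu.
Output: -23.09 + 20.5 = -2.6 dBu.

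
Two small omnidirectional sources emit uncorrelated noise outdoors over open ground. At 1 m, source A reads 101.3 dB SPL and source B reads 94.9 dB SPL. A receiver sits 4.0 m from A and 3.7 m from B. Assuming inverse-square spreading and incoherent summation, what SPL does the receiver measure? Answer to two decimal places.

At the listener: L_A = 101.3 − 20·log₁₀(4.0) = 89.259 dB; L_B = 94.9 − 20·log₁₀(3.7) = 83.536 dB.
Combined: 10·log₁₀(10^(89.259/10)+10^(83.536/10)) = 90.29 dB SPL.

90.29 dB SPL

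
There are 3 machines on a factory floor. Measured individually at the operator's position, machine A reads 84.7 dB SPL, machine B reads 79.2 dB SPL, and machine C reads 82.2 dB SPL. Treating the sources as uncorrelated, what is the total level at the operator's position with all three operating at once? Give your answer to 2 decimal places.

87.36 dB SPL

Uncorrelated sources add in intensity (power), not in dB.
L_total = 10·log₁₀(10^(84.7/10) + 10^(79.2/10) + 10^(82.2/10)) = 10·log₁₀(544300000) = 87.36 dB SPL.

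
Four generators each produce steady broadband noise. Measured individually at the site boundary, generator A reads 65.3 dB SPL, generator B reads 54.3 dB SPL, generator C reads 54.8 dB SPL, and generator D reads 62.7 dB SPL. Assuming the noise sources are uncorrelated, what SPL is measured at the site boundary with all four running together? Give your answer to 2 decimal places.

Incoherent sources sum as intensities:
L_total = 10·log₁₀(10^(65.3/10) + 10^(54.3/10) + 10^(54.8/10) + 10^(62.7/10)) = 10·log₁₀(5822000) = 67.65 dB SPL.

67.65 dB SPL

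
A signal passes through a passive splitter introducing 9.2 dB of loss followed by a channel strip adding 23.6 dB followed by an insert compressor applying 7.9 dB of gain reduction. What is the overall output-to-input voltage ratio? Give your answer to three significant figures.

Net gain = (−9.2) + 23.6 + (−7.9) = 6.5 dB.
Voltage ratio = 10^(6.5/20) = 2.11.

2.11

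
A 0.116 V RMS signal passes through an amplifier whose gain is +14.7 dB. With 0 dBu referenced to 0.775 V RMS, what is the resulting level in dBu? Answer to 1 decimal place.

-1.8 dBu

Input level: 20·log₁₀(0.116/0.775) = -16.50 dBu.
Output: -16.50 + 14.7 = -1.8 dBu.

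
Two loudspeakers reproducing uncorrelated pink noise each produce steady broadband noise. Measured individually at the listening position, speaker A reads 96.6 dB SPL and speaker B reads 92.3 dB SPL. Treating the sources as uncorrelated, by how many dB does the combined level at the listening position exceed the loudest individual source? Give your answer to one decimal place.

1.4 dB

Uncorrelated sources add in intensity (power), not in dB.
L_total = 10·log₁₀(10^(96.6/10) + 10^(92.3/10)) = 97.97 dB SPL.
Excess over the loudest (96.6 dB): 97.97 − 96.6 = 1.4 dB.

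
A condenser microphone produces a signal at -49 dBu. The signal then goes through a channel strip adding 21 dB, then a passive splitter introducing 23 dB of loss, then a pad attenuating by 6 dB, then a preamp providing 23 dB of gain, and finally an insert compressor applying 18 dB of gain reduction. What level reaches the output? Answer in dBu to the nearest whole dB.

-52 dBu

In dB, series stages simply add:
-49 + 21 − 23 − 6 + 23 − 18 = -52 dBu.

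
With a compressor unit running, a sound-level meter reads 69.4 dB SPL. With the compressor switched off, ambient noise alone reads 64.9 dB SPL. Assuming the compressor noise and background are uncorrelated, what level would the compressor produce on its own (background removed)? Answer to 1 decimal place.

67.5 dB SPL

Background correction is a power subtraction:
L_src = 10·log₁₀(10^(69.4/10) − 10^(64.9/10)) = 10·log₁₀(5619000) = 67.5 dB SPL.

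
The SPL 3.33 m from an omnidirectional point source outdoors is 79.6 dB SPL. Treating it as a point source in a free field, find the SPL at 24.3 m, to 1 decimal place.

Inverse-square spreading gives ΔL = −20·log₁₀(d₂/d₁).
ΔL = −20·log₁₀(24.3/3.33) = -17.26 dB, so L₂ = 79.6 + (-17.26) = 62.3 dB SPL.

62.3 dB SPL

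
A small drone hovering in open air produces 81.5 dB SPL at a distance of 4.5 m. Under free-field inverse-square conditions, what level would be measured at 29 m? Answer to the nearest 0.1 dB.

65.3 dB SPL

Inverse-square spreading gives ΔL = −20·log₁₀(d₂/d₁).
ΔL = −20·log₁₀(29/4.5) = -16.18 dB, so L₂ = 81.5 + (-16.18) = 65.3 dB SPL.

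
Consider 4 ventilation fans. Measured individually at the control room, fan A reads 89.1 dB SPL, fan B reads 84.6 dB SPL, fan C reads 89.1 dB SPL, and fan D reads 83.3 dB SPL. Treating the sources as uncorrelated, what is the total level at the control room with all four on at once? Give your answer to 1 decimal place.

Uncorrelated sources add in intensity (power), not in dB.
L_total = 10·log₁₀(10^(89.1/10) + 10^(84.6/10) + 10^(89.1/10) + 10^(83.3/10)) = 10·log₁₀(2128000000) = 93.3 dB SPL.

93.3 dB SPL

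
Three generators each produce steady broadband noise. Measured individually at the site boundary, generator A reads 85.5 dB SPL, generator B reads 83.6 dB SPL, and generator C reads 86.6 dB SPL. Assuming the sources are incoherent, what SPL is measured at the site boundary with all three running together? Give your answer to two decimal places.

90.17 dB SPL

Uncorrelated sources add in intensity (power), not in dB.
L_total = 10·log₁₀(10^(85.5/10) + 10^(83.6/10) + 10^(86.6/10)) = 10·log₁₀(1041000000) = 90.17 dB SPL.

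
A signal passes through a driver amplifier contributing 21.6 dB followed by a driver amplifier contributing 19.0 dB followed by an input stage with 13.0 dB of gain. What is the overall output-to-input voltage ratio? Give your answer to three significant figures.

Net gain = 21.6 + 19.0 + 13.0 = 53.6 dB.
Voltage ratio = 10^(53.6/20) = 479.

479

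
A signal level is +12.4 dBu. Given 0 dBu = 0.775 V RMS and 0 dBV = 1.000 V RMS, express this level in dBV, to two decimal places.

The offset between the scales is 20·log₁₀(0.775/1.000) = −2.214 dB.
So dBV = +12.4 − 2.214 = +10.19 dBV.

+10.19 dBV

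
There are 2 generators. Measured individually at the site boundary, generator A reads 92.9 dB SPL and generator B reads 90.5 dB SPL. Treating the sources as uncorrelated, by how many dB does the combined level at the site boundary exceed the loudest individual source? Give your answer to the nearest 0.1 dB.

Uncorrelated sources add in intensity (power), not in dB.
L_total = 10·log₁₀(10^(92.9/10) + 10^(90.5/10)) = 94.87 dB SPL.
Excess over the loudest (92.9 dB): 94.87 − 92.9 = 2.0 dB.

2.0 dB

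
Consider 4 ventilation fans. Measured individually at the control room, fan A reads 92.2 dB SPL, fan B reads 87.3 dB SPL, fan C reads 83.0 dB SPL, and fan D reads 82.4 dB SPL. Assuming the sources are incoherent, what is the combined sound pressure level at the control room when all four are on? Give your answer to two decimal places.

Uncorrelated sources add in intensity (power), not in dB.
L_total = 10·log₁₀(10^(92.2/10) + 10^(87.3/10) + 10^(83.0/10) + 10^(82.4/10)) = 10·log₁₀(2570000000) = 94.10 dB SPL.

94.10 dB SPL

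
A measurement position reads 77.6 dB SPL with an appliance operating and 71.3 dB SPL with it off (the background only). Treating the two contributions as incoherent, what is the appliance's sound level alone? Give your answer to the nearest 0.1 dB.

Background correction is a power subtraction:
L_src = 10·log₁₀(10^(77.6/10) − 10^(71.3/10)) = 10·log₁₀(44050000) = 76.4 dB SPL.

76.4 dB SPL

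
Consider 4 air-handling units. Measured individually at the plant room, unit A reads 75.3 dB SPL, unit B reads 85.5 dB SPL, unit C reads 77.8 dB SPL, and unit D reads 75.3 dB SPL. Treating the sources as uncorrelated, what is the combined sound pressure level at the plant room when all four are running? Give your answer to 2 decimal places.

86.84 dB SPL

Uncorrelated sources add in intensity (power), not in dB.
L_total = 10·log₁₀(10^(75.3/10) + 10^(85.5/10) + 10^(77.8/10) + 10^(75.3/10)) = 10·log₁₀(482800000) = 86.84 dB SPL.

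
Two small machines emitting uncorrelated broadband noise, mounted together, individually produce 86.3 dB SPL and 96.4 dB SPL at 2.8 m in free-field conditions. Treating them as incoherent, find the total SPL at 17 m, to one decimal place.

81.1 dB SPL

Combined at 2.8 m: 10·log₁₀(10^(86.3/10)+10^(96.4/10)) = 96.80 dB SPL.
Then apply −20·log₁₀(17/2.8) = -15.67 dB → 81.1 dB SPL.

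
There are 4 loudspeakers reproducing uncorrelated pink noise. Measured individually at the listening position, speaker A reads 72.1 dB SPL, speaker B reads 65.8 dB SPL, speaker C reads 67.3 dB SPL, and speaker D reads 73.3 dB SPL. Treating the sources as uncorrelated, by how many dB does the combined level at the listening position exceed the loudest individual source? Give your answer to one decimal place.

3.4 dB

Add the sources as powers (linear), then convert back to dB:
L_total = 10·log₁₀(10^(72.1/10) + 10^(65.8/10) + 10^(67.3/10) + 10^(73.3/10)) = 76.70 dB SPL.
Excess over the loudest (73.3 dB): 76.70 − 73.3 = 3.4 dB.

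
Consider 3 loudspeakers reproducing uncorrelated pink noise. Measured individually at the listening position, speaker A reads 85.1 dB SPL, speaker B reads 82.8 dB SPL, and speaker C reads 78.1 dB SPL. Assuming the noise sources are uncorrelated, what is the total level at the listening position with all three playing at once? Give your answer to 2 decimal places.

87.62 dB SPL

Uncorrelated sources add in intensity (power), not in dB.
L_total = 10·log₁₀(10^(85.1/10) + 10^(82.8/10) + 10^(78.1/10)) = 10·log₁₀(578700000) = 87.62 dB SPL.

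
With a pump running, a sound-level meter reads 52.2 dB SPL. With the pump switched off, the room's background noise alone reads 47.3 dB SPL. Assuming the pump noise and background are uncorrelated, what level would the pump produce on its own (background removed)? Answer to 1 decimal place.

Subtract intensities: L_src = 10·log₁₀(10^(L_total/10) − 10^(L_bg/10)).
L_src = 10·log₁₀(10^(52.2/10) − 10^(47.3/10)) = 10·log₁₀(112300) = 50.5 dB SPL.

50.5 dB SPL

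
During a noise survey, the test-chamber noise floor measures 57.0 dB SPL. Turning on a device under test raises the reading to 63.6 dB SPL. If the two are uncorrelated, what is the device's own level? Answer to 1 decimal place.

62.5 dB SPL

Subtract intensities: L_src = 10·log₁₀(10^(L_total/10) − 10^(L_bg/10)).
L_src = 10·log₁₀(10^(63.6/10) − 10^(57.0/10)) = 10·log₁₀(1790000) = 62.5 dB SPL.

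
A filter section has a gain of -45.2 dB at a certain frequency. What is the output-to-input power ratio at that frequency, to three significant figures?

Power ratio = 10^(dB/10).
10^(-45.2/10) = 10^(-4.520) = 0.0000302.

0.0000302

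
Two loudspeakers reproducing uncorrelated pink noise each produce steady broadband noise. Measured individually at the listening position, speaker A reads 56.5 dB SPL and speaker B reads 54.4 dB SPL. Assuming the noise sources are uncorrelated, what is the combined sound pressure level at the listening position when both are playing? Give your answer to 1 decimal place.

Uncorrelated sources add in intensity (power), not in dB.
L_total = 10·log₁₀(10^(56.5/10) + 10^(54.4/10)) = 10·log₁₀(722100) = 58.6 dB SPL.

58.6 dB SPL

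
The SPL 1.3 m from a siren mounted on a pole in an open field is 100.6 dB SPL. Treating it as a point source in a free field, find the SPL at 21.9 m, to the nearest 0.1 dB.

76.1 dB SPL

For a point source in a free field, ΔL = −20·log₁₀(d₂/d₁).
ΔL = −20·log₁₀(21.9/1.3) = -24.53 dB, so L₂ = 100.6 + (-24.53) = 76.1 dB SPL.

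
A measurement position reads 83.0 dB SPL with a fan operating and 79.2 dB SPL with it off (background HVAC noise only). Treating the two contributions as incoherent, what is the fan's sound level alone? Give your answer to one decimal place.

80.7 dB SPL

Background correction is a power subtraction:
L_src = 10·log₁₀(10^(83.0/10) − 10^(79.2/10)) = 10·log₁₀(116300000) = 80.7 dB SPL.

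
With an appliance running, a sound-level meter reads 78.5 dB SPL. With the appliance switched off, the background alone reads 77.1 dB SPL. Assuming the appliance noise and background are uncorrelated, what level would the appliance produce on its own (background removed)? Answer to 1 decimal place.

Background correction is a power subtraction:
L_src = 10·log₁₀(10^(78.5/10) − 10^(77.1/10)) = 10·log₁₀(19510000) = 72.9 dB SPL.

72.9 dB SPL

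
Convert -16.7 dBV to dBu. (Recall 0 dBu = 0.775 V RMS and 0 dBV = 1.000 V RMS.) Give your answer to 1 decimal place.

The offset between the scales is 20·log₁₀(0.775/1.000) = −2.214 dB.
So dBu = -16.7 + 2.214 = -14.5 dBu.

-14.5 dBu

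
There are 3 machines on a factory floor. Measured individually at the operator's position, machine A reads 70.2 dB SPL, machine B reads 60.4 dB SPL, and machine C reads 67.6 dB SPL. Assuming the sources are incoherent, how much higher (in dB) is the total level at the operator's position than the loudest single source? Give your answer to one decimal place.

2.2 dB

Incoherent sources sum as intensities:
L_total = 10·log₁₀(10^(70.2/10) + 10^(60.4/10) + 10^(67.6/10)) = 72.39 dB SPL.
Excess over the loudest (70.2 dB): 72.39 − 70.2 = 2.2 dB.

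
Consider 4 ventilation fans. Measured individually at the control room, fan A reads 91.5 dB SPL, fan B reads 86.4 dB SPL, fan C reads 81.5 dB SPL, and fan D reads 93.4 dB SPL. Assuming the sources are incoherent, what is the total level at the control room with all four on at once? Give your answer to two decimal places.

Incoherent sources sum as intensities:
L_total = 10·log₁₀(10^(91.5/10) + 10^(86.4/10) + 10^(81.5/10) + 10^(93.4/10)) = 10·log₁₀(4178000000) = 96.21 dB SPL.

96.21 dB SPL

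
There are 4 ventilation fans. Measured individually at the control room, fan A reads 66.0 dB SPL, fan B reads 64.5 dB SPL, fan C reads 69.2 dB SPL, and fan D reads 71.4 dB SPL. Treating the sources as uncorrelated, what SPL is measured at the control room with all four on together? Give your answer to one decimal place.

74.6 dB SPL

Uncorrelated sources add in intensity (power), not in dB.
L_total = 10·log₁₀(10^(66.0/10) + 10^(64.5/10) + 10^(69.2/10) + 10^(71.4/10)) = 10·log₁₀(28920000) = 74.6 dB SPL.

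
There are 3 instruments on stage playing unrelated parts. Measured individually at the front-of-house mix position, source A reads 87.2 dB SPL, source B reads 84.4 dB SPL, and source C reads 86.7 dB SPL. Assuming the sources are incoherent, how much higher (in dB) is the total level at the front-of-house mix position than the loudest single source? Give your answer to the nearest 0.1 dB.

Add the sources as powers (linear), then convert back to dB:
L_total = 10·log₁₀(10^(87.2/10) + 10^(84.4/10) + 10^(86.7/10)) = 91.03 dB SPL.
Excess over the loudest (87.2 dB): 91.03 − 87.2 = 3.8 dB.

3.8 dB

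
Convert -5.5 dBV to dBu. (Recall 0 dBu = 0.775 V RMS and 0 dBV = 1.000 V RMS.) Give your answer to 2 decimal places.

-3.29 dBu

The offset between the scales is 20·log₁₀(0.775/1.000) = −2.214 dB.
So dBu = -5.5 + 2.214 = -3.29 dBu.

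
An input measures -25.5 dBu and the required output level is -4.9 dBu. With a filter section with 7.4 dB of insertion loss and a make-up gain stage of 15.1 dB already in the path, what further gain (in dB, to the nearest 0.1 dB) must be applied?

The required make-up gain is the shortfall in the dB sum.
G = -4.9 − (-25.5) + 7.4 − 15.1 = 12.9 dB.

12.9 dB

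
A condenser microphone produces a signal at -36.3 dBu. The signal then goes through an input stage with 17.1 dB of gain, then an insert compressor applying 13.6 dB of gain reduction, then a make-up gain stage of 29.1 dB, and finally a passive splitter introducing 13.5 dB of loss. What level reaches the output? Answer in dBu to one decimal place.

Gain stages sum in dB:
-36.3 + 17.1 − 13.6 + 29.1 − 13.5 = -17.2 dBu.

-17.2 dBu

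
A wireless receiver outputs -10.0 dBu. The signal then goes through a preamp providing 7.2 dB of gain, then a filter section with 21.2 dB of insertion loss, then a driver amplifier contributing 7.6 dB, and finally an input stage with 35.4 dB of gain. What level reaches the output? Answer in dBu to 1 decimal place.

+19.0 dBu

Gain stages sum in dB:
-10.0 + 7.2 − 21.2 + 7.6 + 35.4 = +19.0 dBu.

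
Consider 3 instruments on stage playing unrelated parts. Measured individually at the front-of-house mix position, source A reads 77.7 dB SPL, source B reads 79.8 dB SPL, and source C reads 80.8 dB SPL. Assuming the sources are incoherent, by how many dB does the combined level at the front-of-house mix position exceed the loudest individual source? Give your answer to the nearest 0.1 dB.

Incoherent sources sum as intensities:
L_total = 10·log₁₀(10^(77.7/10) + 10^(79.8/10) + 10^(80.8/10)) = 84.39 dB SPL.
Excess over the loudest (80.8 dB): 84.39 − 80.8 = 3.6 dB.

3.6 dB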